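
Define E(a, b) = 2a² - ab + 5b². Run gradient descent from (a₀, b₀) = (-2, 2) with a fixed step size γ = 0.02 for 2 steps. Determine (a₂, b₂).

∇E = (4a - b, -a + 10b)
(a₁, b₁) = (-2, 2) − 0.02·(-10, 22) = (-1.8, 1.56)
(a₂, b₂) = (-1.8, 1.56) − 0.02·(-8.76, 17.4) = (-1.6248, 1.212)

(-1.6248, 1.212)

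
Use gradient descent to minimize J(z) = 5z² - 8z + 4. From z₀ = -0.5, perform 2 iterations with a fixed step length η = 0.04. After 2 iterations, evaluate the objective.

J′(z) = 10z - 8
Step 1: J′(-0.5) = -13; z₁ = -0.5 − 0.04·(-13) = 0.02
Step 2: J′(0.02) = -7.8; z₂ = 0.02 − 0.04·(-7.8) = 0.332
J(0.332) = 1.89512

1.89512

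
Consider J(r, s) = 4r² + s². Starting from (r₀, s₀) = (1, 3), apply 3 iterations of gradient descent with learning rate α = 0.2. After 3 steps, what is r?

-0.216

∇J = (8r, 2s)
(r₁, s₁) = (1, 3) − 0.2·(8, 6) = (-0.6, 1.8)
(r₂, s₂) = (-0.6, 1.8) − 0.2·(-4.8, 3.6) = (0.36, 1.08)
(r₃, s₃) = (0.36, 1.08) − 0.2·(2.88, 2.16) = (-0.216, 0.648)
r = -0.216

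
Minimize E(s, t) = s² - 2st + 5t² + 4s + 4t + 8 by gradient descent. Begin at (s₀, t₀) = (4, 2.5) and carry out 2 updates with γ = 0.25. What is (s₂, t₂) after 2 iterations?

∇E = (2s - 2t + 4, -2s + 10t + 4)
(s₁, t₁) = (4, 2.5) − 0.25·(7, 21) = (2.25, -2.75)
(s₂, t₂) = (2.25, -2.75) − 0.25·(14, -28) = (-1.25, 4.25)

(-1.25, 4.25)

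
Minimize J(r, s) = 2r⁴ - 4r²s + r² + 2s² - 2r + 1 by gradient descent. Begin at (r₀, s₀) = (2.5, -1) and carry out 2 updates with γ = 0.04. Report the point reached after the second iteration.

∇J = (8r³ - 8rs + 2r - 2, -4r² + 4s)
(r₁, s₁) = (2.5, -1) − 0.04·(148, -29) = (-3.42, 0.16)
(r₂, s₂) = (-3.42, 0.16) − 0.04·(-324.475904, -46.1456) = (9.55903616, 2.005824)

(9.55903616, 2.005824)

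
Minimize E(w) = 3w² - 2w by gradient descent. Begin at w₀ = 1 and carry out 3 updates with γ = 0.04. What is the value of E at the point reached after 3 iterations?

E′(w) = 6w - 2
w₁ = 1 − 0.04·4 = 0.84
w₂ = 0.84 − 0.04·3.04 = 0.7184
w₃ = 0.7184 − 0.04·2.3104 = 0.625984
E(0.625984) = -0.076400095232

-0.076400095232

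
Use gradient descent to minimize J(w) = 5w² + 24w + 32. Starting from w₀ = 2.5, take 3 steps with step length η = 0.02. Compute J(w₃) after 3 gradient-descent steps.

J′(w) = 10w + 24
Step 1: J′(2.5) = 49; w₁ = 2.5 − 0.02·49 = 1.52
Step 2: J′(1.52) = 39.2; w₂ = 1.52 − 0.02·39.2 = 0.736
Step 3: J′(0.736) = 31.36; w₃ = 0.736 − 0.02·31.36 = 0.1088
J(0.1088) = 34.6703872

34.6703872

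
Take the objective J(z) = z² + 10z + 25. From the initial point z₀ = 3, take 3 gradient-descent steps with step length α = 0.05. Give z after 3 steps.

0.832

J′(z) = 2z + 10
z₁ = 3 − 0.05·16 = 2.2
z₂ = 2.2 − 0.05·14.4 = 1.48
z₃ = 1.48 − 0.05·12.96 = 0.832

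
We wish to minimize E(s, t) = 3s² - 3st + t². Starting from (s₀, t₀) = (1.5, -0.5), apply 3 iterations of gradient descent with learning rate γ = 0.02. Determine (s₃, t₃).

∇E = (6s - 3t, -3s + 2t)
Step 1: at (1.5, -0.5), ∇E = (10.5, -5.5) → (1.5, -0.5) − 0.02·(10.5, -5.5) = (1.29, -0.39)
Step 2: at (1.29, -0.39), ∇E = (8.91, -4.65) → (1.29, -0.39) − 0.02·(8.91, -4.65) = (1.1118, -0.297)
Step 3: at (1.1118, -0.297), ∇E = (7.5618, -3.9294) → (1.1118, -0.297) − 0.02·(7.5618, -3.9294) = (0.960564, -0.218412)

(0.960564, -0.218412)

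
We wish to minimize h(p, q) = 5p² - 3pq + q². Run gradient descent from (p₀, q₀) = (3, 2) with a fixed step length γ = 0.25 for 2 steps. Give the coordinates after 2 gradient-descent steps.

(6.9375, -0.625)

∇h = (10p - 3q, -3p + 2q)
(p₁, q₁) = (3, 2) − 0.25·(24, -5) = (-3, 3.25)
(p₂, q₂) = (-3, 3.25) − 0.25·(-39.75, 15.5) = (6.9375, -0.625)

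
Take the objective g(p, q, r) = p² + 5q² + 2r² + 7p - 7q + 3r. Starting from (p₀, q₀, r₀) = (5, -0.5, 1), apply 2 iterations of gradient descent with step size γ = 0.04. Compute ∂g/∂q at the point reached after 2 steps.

∇g = (2p + 7, 10q - 7, 4r + 3)
Step 1: at (5, -0.5, 1), ∇g = (17, -12, 7) → (5, -0.5, 1) − 0.04·(17, -12, 7) = (4.32, -0.02, 0.72)
Step 2: at (4.32, -0.02, 0.72), ∇g = (15.64, -7.2, 5.88) → (4.32, -0.02, 0.72) − 0.04·(15.64, -7.2, 5.88) = (3.6944, 0.268, 0.4848)
∂g/∂q at (3.6944, 0.268, 0.4848) = -4.32

-4.32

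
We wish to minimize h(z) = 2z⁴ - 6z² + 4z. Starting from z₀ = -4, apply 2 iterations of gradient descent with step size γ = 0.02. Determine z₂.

-16.12928

h′(z) = 8z³ - 12z + 4
z₁ = -4 − 0.02·(-460) = 5.2
z₂ = 5.2 − 0.02·1066.464 = -16.12928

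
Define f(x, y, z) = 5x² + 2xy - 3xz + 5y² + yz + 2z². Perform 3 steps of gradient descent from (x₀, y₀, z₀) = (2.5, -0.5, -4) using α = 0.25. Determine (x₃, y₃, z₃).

∇f = (10x + 2y - 3z, 2x + 10y + z, -3x + y + 4z)
Step 1: at (2.5, -0.5, -4), ∇f = (36, -4, -24) → (2.5, -0.5, -4) − 0.25·(36, -4, -24) = (-6.5, 0.5, 2)
Step 2: at (-6.5, 0.5, 2), ∇f = (-70, -6, 28) → (-6.5, 0.5, 2) − 0.25·(-70, -6, 28) = (11, 2, -5)
Step 3: at (11, 2, -5), ∇f = (129, 37, -51) → (11, 2, -5) − 0.25·(129, 37, -51) = (-21.25, -7.25, 7.75)

(-21.25, -7.25, 7.75)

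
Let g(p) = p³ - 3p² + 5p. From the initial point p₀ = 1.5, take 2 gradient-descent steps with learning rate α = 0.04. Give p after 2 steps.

1.291748

g′(p) = 3p² - 6p + 5
Step 1: g′(1.5) = 2.75; p₁ = 1.5 − 0.04·2.75 = 1.39
Step 2: g′(1.39) = 2.4563; p₂ = 1.39 − 0.04·2.4563 = 1.291748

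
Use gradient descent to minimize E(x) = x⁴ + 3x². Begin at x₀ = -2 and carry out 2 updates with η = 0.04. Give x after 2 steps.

-0.18018816

E′(x) = 4x³ + 6x
x₁ = -2 − 0.04·(-44) = -0.24
x₂ = -0.24 − 0.04·(-1.495296) = -0.18018816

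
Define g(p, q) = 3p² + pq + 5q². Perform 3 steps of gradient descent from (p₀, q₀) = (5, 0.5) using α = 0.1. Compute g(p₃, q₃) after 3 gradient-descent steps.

0.37592725

∇g = (6p + q, p + 10q)
(p₁, q₁) = (5, 0.5) − 0.1·(30.5, 10) = (1.95, -0.5)
(p₂, q₂) = (1.95, -0.5) − 0.1·(11.2, -3.05) = (0.83, -0.195)
(p₃, q₃) = (0.83, -0.195) − 0.1·(4.785, -1.12) = (0.3515, -0.083)
g(0.3515, -0.083) = 0.37592725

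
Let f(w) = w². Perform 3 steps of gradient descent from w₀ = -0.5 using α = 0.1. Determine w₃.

-0.256

f′(w) = 2w
w₁ = -0.5 − 0.1·(-1) = -0.4
w₂ = -0.4 − 0.1·(-0.8) = -0.32
w₃ = -0.32 − 0.1·(-0.64) = -0.256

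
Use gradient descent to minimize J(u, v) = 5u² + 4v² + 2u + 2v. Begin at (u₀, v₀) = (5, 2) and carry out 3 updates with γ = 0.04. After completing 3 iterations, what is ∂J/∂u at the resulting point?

11.232

∇J = (10u + 2, 8v + 2)
(u₁, v₁) = (5, 2) − 0.04·(52, 18) = (2.92, 1.28)
(u₂, v₂) = (2.92, 1.28) − 0.04·(31.2, 12.24) = (1.672, 0.7904)
(u₃, v₃) = (1.672, 0.7904) − 0.04·(18.72, 8.3232) = (0.9232, 0.457472)
∂J/∂u at (0.9232, 0.457472) = 11.232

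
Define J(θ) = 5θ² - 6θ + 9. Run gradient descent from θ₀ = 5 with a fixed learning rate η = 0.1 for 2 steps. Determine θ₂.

0.6

J′(θ) = 10θ - 6
θ₁ = 5 − 0.1·44 = 0.6
θ₂ = 0.6 − 0.1·0 = 0.6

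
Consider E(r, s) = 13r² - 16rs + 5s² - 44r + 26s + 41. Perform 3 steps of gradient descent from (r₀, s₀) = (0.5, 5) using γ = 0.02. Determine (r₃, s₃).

(3.53216, 3.162048)

∇E = (26r - 16s - 44, -16r + 10s + 26)
(r₁, s₁) = (0.5, 5) − 0.02·(-111, 68) = (2.72, 3.64)
(r₂, s₂) = (2.72, 3.64) − 0.02·(-31.52, 18.88) = (3.3504, 3.2624)
(r₃, s₃) = (3.3504, 3.2624) − 0.02·(-9.088, 5.0176) = (3.53216, 3.162048)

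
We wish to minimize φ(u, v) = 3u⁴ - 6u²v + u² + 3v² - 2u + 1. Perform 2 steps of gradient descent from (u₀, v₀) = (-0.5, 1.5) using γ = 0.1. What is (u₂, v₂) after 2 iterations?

(-0.38615, 0.8415)

∇φ = (12u³ - 12uv + 2u - 2, -6u² + 6v)
(u₁, v₁) = (-0.5, 1.5) − 0.1·(4.5, 7.5) = (-0.95, 0.75)
(u₂, v₂) = (-0.95, 0.75) − 0.1·(-5.6385, -0.915) = (-0.38615, 0.8415)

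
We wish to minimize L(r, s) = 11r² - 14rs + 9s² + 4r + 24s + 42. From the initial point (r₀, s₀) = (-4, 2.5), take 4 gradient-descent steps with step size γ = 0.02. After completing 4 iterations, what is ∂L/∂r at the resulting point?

∇L = (22r - 14s + 4, -14r + 18s + 24)
Step 1: at (-4, 2.5), ∇L = (-119, 125) → (-4, 2.5) − 0.02·(-119, 125) = (-1.62, 0)
Step 2: at (-1.62, 0), ∇L = (-31.64, 46.68) → (-1.62, 0) − 0.02·(-31.64, 46.68) = (-0.9872, -0.9336)
Step 3: at (-0.9872, -0.9336), ∇L = (-4.648, 21.016) → (-0.9872, -0.9336) − 0.02·(-4.648, 21.016) = (-0.89424, -1.35392)
Step 4: at (-0.89424, -1.35392), ∇L = (3.2816, 12.1488) → (-0.89424, -1.35392) − 0.02·(3.2816, 12.1488) = (-0.959872, -1.596896)
∂L/∂r at (-0.959872, -1.596896) = 5.23936

5.23936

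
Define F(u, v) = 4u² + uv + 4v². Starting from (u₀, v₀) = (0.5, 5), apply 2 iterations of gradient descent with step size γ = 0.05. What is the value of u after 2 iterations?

-0.11875

∇F = (8u + v, u + 8v)
Step 1: at (0.5, 5), ∇F = (9, 40.5) → (0.5, 5) − 0.05·(9, 40.5) = (0.05, 2.975)
Step 2: at (0.05, 2.975), ∇F = (3.375, 23.85) → (0.05, 2.975) − 0.05·(3.375, 23.85) = (-0.11875, 1.7825)
u = -0.11875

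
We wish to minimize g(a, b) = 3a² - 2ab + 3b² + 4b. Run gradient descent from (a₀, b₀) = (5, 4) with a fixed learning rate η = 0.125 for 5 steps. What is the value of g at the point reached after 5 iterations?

∇g = (6a - 2b, -2a + 6b + 4)
(a₁, b₁) = (5, 4) − 0.125·(22, 18) = (2.25, 1.75)
(a₂, b₂) = (2.25, 1.75) − 0.125·(10, 10) = (1, 0.5)
(a₃, b₃) = (1, 0.5) − 0.125·(5, 5) = (0.375, -0.125)
(a₄, b₄) = (0.375, -0.125) − 0.125·(2.5, 2.5) = (0.0625, -0.4375)
(a₅, b₅) = (0.0625, -0.4375) − 0.125·(1.25, 1.25) = (-0.09375, -0.59375)
g(-0.09375, -0.59375) = -1.40234375

-1.40234375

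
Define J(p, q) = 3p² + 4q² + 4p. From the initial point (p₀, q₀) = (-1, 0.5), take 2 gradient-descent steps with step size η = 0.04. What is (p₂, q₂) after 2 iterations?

∇J = (6p + 4, 8q)
Step 1: at (-1, 0.5), ∇J = (-2, 4) → (-1, 0.5) − 0.04·(-2, 4) = (-0.92, 0.34)
Step 2: at (-0.92, 0.34), ∇J = (-1.52, 2.72) → (-0.92, 0.34) − 0.04·(-1.52, 2.72) = (-0.8592, 0.2312)

(-0.8592, 0.2312)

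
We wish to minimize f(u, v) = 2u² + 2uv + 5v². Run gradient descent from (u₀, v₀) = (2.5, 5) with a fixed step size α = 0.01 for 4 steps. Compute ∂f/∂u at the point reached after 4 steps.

13.4848664

∇f = (4u + 2v, 2u + 10v)
Step 1: at (2.5, 5), ∇f = (20, 55) → (2.5, 5) − 0.01·(20, 55) = (2.3, 4.45)
Step 2: at (2.3, 4.45), ∇f = (18.1, 49.1) → (2.3, 4.45) − 0.01·(18.1, 49.1) = (2.119, 3.959)
Step 3: at (2.119, 3.959), ∇f = (16.394, 43.828) → (2.119, 3.959) − 0.01·(16.394, 43.828) = (1.95506, 3.52072)
Step 4: at (1.95506, 3.52072), ∇f = (14.86168, 39.11732) → (1.95506, 3.52072) − 0.01·(14.86168, 39.11732) = (1.8064432, 3.1295468)
∂f/∂u at (1.8064432, 3.1295468) = 13.4848664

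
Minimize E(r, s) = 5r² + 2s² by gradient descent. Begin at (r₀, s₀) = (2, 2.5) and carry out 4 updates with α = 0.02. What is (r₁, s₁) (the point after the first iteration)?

∇E = (10r, 4s)
(r₁, s₁) = (2, 2.5) − 0.02·(20, 10) = (1.6, 2.3)

(1.6, 2.3)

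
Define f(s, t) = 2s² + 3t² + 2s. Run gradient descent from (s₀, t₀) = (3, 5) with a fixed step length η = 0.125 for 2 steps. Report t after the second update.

∇f = (4s + 2, 6t)
Step 1: at (3, 5), ∇f = (14, 30) → (3, 5) − 0.125·(14, 30) = (1.25, 1.25)
Step 2: at (1.25, 1.25), ∇f = (7, 7.5) → (1.25, 1.25) − 0.125·(7, 7.5) = (0.375, 0.3125)
t = 0.3125

0.3125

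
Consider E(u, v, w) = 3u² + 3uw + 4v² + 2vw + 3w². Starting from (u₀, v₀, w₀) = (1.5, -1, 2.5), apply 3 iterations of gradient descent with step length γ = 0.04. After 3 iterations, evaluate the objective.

∇E = (6u + 3w, 8v + 2w, 3u + 2v + 6w)
Step 1: at (1.5, -1, 2.5), ∇E = (16.5, -3, 17.5) → (1.5, -1, 2.5) − 0.04·(16.5, -3, 17.5) = (0.84, -0.88, 1.8)
Step 2: at (0.84, -0.88, 1.8), ∇E = (10.44, -3.44, 11.56) → (0.84, -0.88, 1.8) − 0.04·(10.44, -3.44, 11.56) = (0.4224, -0.7424, 1.3376)
Step 3: at (0.4224, -0.7424, 1.3376), ∇E = (6.5472, -3.264, 7.808) → (0.4224, -0.7424, 1.3376) − 0.04·(6.5472, -3.264, 7.808) = (0.160512, -0.61184, 1.02528)
E(0.160512, -0.61184, 1.02528) = 3.967376883712

3.967376883712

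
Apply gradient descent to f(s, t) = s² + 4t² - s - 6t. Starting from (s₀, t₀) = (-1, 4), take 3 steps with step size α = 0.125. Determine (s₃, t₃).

(-0.1328125, 0.75)

∇f = (2s - 1, 8t - 6)
Step 1: at (-1, 4), ∇f = (-3, 26) → (-1, 4) − 0.125·(-3, 26) = (-0.625, 0.75)
Step 2: at (-0.625, 0.75), ∇f = (-2.25, 0) → (-0.625, 0.75) − 0.125·(-2.25, 0) = (-0.34375, 0.75)
Step 3: at (-0.34375, 0.75), ∇f = (-1.6875, 0) → (-0.34375, 0.75) − 0.125·(-1.6875, 0) = (-0.1328125, 0.75)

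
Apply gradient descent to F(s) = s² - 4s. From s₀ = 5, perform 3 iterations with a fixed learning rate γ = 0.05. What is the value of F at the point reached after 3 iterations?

F′(s) = 2s - 4
s₁ = 5 − 0.05·6 = 4.7
s₂ = 4.7 − 0.05·5.4 = 4.43
s₃ = 4.43 − 0.05·4.86 = 4.187
F(4.187) = 0.782969

0.782969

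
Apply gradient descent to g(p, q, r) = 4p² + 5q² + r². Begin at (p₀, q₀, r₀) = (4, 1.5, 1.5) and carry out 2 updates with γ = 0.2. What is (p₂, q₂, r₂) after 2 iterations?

(1.44, 1.5, 0.54)

∇g = (8p, 10q, 2r)
Step 1: at (4, 1.5, 1.5), ∇g = (32, 15, 3) → (4, 1.5, 1.5) − 0.2·(32, 15, 3) = (-2.4, -1.5, 0.9)
Step 2: at (-2.4, -1.5, 0.9), ∇g = (-19.2, -15, 1.8) → (-2.4, -1.5, 0.9) − 0.2·(-19.2, -15, 1.8) = (1.44, 1.5, 0.54)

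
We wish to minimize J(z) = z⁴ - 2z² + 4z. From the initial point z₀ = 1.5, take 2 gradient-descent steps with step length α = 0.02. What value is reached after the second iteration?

1.12772936

J′(z) = 4z³ - 4z + 4
z₁ = 1.5 − 0.02·11.5 = 1.27
z₂ = 1.27 − 0.02·7.113532 = 1.12772936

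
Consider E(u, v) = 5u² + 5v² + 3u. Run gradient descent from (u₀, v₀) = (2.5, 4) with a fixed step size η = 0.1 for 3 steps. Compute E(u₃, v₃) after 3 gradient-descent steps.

-0.45

∇E = (10u + 3, 10v)
(u₁, v₁) = (2.5, 4) − 0.1·(28, 40) = (-0.3, 0)
(u₂, v₂) = (-0.3, 0) − 0.1·(0, 0) = (-0.3, 0)
(u₃, v₃) = (-0.3, 0) − 0.1·(0, 0) = (-0.3, 0)
E(-0.3, 0) = -0.45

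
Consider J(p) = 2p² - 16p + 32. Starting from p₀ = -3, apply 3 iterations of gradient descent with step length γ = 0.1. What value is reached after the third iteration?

2.488

J′(p) = 4p - 16
p₁ = -3 − 0.1·(-28) = -0.2
p₂ = -0.2 − 0.1·(-16.8) = 1.48
p₃ = 1.48 − 0.1·(-10.08) = 2.488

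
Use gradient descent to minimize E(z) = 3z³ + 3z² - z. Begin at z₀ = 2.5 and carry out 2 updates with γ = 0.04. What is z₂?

-0.230196

E′(z) = 9z² + 6z - 1
z₁ = 2.5 − 0.04·70.25 = -0.31
z₂ = -0.31 − 0.04·(-1.9951) = -0.230196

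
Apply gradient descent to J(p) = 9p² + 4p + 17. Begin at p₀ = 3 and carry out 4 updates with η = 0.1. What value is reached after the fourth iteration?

1.0976

J′(p) = 18p + 4
Step 1: J′(3) = 58; p₁ = 3 − 0.1·58 = -2.8
Step 2: J′(-2.8) = -46.4; p₂ = -2.8 − 0.1·(-46.4) = 1.84
Step 3: J′(1.84) = 37.12; p₃ = 1.84 − 0.1·37.12 = -1.872
Step 4: J′(-1.872) = -29.696; p₄ = -1.872 − 0.1·(-29.696) = 1.0976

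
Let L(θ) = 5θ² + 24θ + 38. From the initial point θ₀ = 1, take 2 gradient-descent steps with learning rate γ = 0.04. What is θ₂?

-1.176

L′(θ) = 10θ + 24
θ₁ = 1 − 0.04·34 = -0.36
θ₂ = -0.36 − 0.04·20.4 = -1.176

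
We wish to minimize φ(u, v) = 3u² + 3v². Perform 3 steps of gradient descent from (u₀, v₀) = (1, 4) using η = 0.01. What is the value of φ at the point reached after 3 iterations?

35.183358833856

∇φ = (6u, 6v)
(u₁, v₁) = (1, 4) − 0.01·(6, 24) = (0.94, 3.76)
(u₂, v₂) = (0.94, 3.76) − 0.01·(5.64, 22.56) = (0.8836, 3.5344)
(u₃, v₃) = (0.8836, 3.5344) − 0.01·(5.3016, 21.2064) = (0.830584, 3.322336)
φ(0.830584, 3.322336) = 35.183358833856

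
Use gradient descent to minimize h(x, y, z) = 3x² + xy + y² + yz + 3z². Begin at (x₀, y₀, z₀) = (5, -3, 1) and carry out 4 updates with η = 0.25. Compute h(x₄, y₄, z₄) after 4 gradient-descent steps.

0.983642578125

∇h = (6x + y, x + 2y + z, y + 6z)
(x₁, y₁, z₁) = (5, -3, 1) − 0.25·(27, 0, 3) = (-1.75, -3, 0.25)
(x₂, y₂, z₂) = (-1.75, -3, 0.25) − 0.25·(-13.5, -7.5, -1.5) = (1.625, -1.125, 0.625)
(x₃, y₃, z₃) = (1.625, -1.125, 0.625) − 0.25·(8.625, 0, 2.625) = (-0.53125, -1.125, -0.03125)
(x₄, y₄, z₄) = (-0.53125, -1.125, -0.03125) − 0.25·(-4.3125, -2.8125, -1.3125) = (0.546875, -0.421875, 0.296875)
h(0.546875, -0.421875, 0.296875) = 0.983642578125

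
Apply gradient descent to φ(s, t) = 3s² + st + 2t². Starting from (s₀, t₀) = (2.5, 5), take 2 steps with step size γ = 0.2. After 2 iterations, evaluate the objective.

∇φ = (6s + t, s + 4t)
(s₁, t₁) = (2.5, 5) − 0.2·(20, 22.5) = (-1.5, 0.5)
(s₂, t₂) = (-1.5, 0.5) − 0.2·(-8.5, 0.5) = (0.2, 0.4)
φ(0.2, 0.4) = 0.52

0.52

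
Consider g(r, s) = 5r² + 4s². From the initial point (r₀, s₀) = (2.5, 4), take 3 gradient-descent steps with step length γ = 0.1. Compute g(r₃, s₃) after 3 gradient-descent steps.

0.004096

∇g = (10r, 8s)
(r₁, s₁) = (2.5, 4) − 0.1·(25, 32) = (0, 0.8)
(r₂, s₂) = (0, 0.8) − 0.1·(0, 6.4) = (0, 0.16)
(r₃, s₃) = (0, 0.16) − 0.1·(0, 1.28) = (0, 0.032)
g(0, 0.032) = 0.004096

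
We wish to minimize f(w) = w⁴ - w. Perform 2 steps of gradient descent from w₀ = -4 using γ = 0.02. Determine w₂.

f′(w) = 4w³ - 1
w₁ = -4 − 0.02·(-257) = 1.14
w₂ = 1.14 − 0.02·4.926176 = 1.04147648

1.04147648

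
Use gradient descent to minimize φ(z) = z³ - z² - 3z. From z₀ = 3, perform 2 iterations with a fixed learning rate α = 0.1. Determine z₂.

1.308

φ′(z) = 3z² - 2z - 3
Step 1: φ′(3) = 18; z₁ = 3 − 0.1·18 = 1.2
Step 2: φ′(1.2) = -1.08; z₂ = 1.2 − 0.1·(-1.08) = 1.308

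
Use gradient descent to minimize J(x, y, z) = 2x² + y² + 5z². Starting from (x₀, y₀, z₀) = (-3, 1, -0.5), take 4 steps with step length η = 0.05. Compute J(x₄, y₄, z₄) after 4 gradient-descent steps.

3.4552489025

∇J = (4x, 2y, 10z)
(x₁, y₁, z₁) = (-3, 1, -0.5) − 0.05·(-12, 2, -5) = (-2.4, 0.9, -0.25)
(x₂, y₂, z₂) = (-2.4, 0.9, -0.25) − 0.05·(-9.6, 1.8, -2.5) = (-1.92, 0.81, -0.125)
(x₃, y₃, z₃) = (-1.92, 0.81, -0.125) − 0.05·(-7.68, 1.62, -1.25) = (-1.536, 0.729, -0.0625)
(x₄, y₄, z₄) = (-1.536, 0.729, -0.0625) − 0.05·(-6.144, 1.458, -0.625) = (-1.2288, 0.6561, -0.03125)
J(-1.2288, 0.6561, -0.03125) = 3.4552489025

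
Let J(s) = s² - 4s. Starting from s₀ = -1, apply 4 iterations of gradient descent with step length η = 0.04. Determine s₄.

-0.14917888

J′(s) = 2s - 4
Step 1: J′(-1) = -6; s₁ = -1 − 0.04·(-6) = -0.76
Step 2: J′(-0.76) = -5.52; s₂ = -0.76 − 0.04·(-5.52) = -0.5392
Step 3: J′(-0.5392) = -5.0784; s₃ = -0.5392 − 0.04·(-5.0784) = -0.336064
Step 4: J′(-0.336064) = -4.672128; s₄ = -0.336064 − 0.04·(-4.672128) = -0.14917888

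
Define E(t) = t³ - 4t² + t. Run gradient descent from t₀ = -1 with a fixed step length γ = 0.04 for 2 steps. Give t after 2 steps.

-2.256448

E′(t) = 3t² - 8t + 1
Step 1: E′(-1) = 12; t₁ = -1 − 0.04·12 = -1.48
Step 2: E′(-1.48) = 19.4112; t₂ = -1.48 − 0.04·19.4112 = -2.256448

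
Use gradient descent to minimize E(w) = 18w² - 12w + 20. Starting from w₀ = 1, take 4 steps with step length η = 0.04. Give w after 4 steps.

0.35832064

E′(w) = 36w - 12
Step 1: E′(1) = 24; w₁ = 1 − 0.04·24 = 0.04
Step 2: E′(0.04) = -10.56; w₂ = 0.04 − 0.04·(-10.56) = 0.4624
Step 3: E′(0.4624) = 4.6464; w₃ = 0.4624 − 0.04·4.6464 = 0.276544
Step 4: E′(0.276544) = -2.044416; w₄ = 0.276544 − 0.04·(-2.044416) = 0.35832064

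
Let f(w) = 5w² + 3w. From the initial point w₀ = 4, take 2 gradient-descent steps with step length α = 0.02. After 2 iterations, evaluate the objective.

f′(w) = 10w + 3
Step 1: f′(4) = 43; w₁ = 4 − 0.02·43 = 3.14
Step 2: f′(3.14) = 34.4; w₂ = 3.14 − 0.02·34.4 = 2.452
f(2.452) = 37.41752

37.41752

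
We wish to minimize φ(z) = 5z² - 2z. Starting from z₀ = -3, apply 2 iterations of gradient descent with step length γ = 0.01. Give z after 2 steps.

φ′(z) = 10z - 2
z₁ = -3 − 0.01·(-32) = -2.68
z₂ = -2.68 − 0.01·(-28.8) = -2.392

-2.392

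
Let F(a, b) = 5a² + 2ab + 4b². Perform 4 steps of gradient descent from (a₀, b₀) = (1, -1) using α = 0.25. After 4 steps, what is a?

∇F = (10a + 2b, 2a + 8b)
(a₁, b₁) = (1, -1) − 0.25·(8, -6) = (-1, 0.5)
(a₂, b₂) = (-1, 0.5) − 0.25·(-9, 2) = (1.25, 0)
(a₃, b₃) = (1.25, 0) − 0.25·(12.5, 2.5) = (-1.875, -0.625)
(a₄, b₄) = (-1.875, -0.625) − 0.25·(-20, -8.75) = (3.125, 1.5625)
a = 3.125

3.125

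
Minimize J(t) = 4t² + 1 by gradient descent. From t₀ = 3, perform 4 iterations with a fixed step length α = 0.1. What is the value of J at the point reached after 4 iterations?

1.00009216

J′(t) = 8t
t₁ = 3 − 0.1·24 = 0.6
t₂ = 0.6 − 0.1·4.8 = 0.12
t₃ = 0.12 − 0.1·0.96 = 0.024
t₄ = 0.024 − 0.1·0.192 = 0.0048
J(0.0048) = 1.00009216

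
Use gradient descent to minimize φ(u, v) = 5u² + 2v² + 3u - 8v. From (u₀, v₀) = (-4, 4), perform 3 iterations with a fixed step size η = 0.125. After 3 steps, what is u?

∇φ = (10u + 3, 4v - 8)
(u₁, v₁) = (-4, 4) − 0.125·(-37, 8) = (0.625, 3)
(u₂, v₂) = (0.625, 3) − 0.125·(9.25, 4) = (-0.53125, 2.5)
(u₃, v₃) = (-0.53125, 2.5) − 0.125·(-2.3125, 2) = (-0.2421875, 2.25)
u = -0.2421875

-0.2421875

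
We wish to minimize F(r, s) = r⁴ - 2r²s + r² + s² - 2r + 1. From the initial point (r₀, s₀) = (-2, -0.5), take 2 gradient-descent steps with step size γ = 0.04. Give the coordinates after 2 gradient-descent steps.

∇F = (4r³ - 4rs + 2r - 2, -2r² + 2s)
Step 1: at (-2, -0.5), ∇F = (-42, -9) → (-2, -0.5) − 0.04·(-42, -9) = (-0.32, -0.14)
Step 2: at (-0.32, -0.14), ∇F = (-2.950272, -0.4848) → (-0.32, -0.14) − 0.04·(-2.950272, -0.4848) = (-0.20198912, -0.120608)

(-0.20198912, -0.120608)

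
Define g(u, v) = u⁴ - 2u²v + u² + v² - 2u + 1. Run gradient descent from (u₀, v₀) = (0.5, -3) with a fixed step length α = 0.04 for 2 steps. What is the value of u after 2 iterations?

0.21133568

∇g = (4u³ - 4uv + 2u - 2, -2u² + 2v)
Step 1: at (0.5, -3), ∇g = (5.5, -6.5) → (0.5, -3) − 0.04·(5.5, -6.5) = (0.28, -2.74)
Step 2: at (0.28, -2.74), ∇g = (1.716608, -5.6368) → (0.28, -2.74) − 0.04·(1.716608, -5.6368) = (0.21133568, -2.514528)
u = 0.21133568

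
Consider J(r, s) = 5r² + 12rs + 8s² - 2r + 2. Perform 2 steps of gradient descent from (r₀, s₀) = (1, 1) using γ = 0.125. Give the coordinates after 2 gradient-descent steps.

(4.375, 4.75)

∇J = (10r + 12s - 2, 12r + 16s)
(r₁, s₁) = (1, 1) − 0.125·(20, 28) = (-1.5, -2.5)
(r₂, s₂) = (-1.5, -2.5) − 0.125·(-47, -58) = (4.375, 4.75)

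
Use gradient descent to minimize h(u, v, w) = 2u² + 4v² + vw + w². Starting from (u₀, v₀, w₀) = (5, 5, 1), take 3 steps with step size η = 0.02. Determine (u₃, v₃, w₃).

(3.89344, 2.92012, 0.64244)

∇h = (4u, 8v + w, v + 2w)
(u₁, v₁, w₁) = (5, 5, 1) − 0.02·(20, 41, 7) = (4.6, 4.18, 0.86)
(u₂, v₂, w₂) = (4.6, 4.18, 0.86) − 0.02·(18.4, 34.3, 5.9) = (4.232, 3.494, 0.742)
(u₃, v₃, w₃) = (4.232, 3.494, 0.742) − 0.02·(16.928, 28.694, 4.978) = (3.89344, 2.92012, 0.64244)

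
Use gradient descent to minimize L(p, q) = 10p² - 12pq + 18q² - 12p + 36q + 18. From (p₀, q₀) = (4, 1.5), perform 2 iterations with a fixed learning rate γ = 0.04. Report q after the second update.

-0.4008

∇L = (20p - 12q - 12, -12p + 36q + 36)
Step 1: at (4, 1.5), ∇L = (50, 42) → (4, 1.5) − 0.04·(50, 42) = (2, -0.18)
Step 2: at (2, -0.18), ∇L = (30.16, 5.52) → (2, -0.18) − 0.04·(30.16, 5.52) = (0.7936, -0.4008)
q = -0.4008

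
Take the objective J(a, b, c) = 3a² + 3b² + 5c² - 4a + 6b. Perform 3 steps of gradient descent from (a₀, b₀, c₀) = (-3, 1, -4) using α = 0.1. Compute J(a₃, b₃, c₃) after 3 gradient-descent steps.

∇J = (6a - 4, 6b + 6, 10c)
Step 1: at (-3, 1, -4), ∇J = (-22, 12, -40) → (-3, 1, -4) − 0.1·(-22, 12, -40) = (-0.8, -0.2, 0)
Step 2: at (-0.8, -0.2, 0), ∇J = (-8.8, 4.8, 0) → (-0.8, -0.2, 0) − 0.1·(-8.8, 4.8, 0) = (0.08, -0.68, 0)
Step 3: at (0.08, -0.68, 0), ∇J = (-3.52, 1.92, 0) → (0.08, -0.68, 0) − 0.1·(-3.52, 1.92, 0) = (0.432, -0.872, 0)
J(0.432, -0.872, 0) = -4.118976

-4.118976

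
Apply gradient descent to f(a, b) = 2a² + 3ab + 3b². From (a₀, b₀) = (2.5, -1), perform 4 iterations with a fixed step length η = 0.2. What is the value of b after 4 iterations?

-0.16

∇f = (4a + 3b, 3a + 6b)
(a₁, b₁) = (2.5, -1) − 0.2·(7, 1.5) = (1.1, -1.3)
(a₂, b₂) = (1.1, -1.3) − 0.2·(0.5, -4.5) = (1, -0.4)
(a₃, b₃) = (1, -0.4) − 0.2·(2.8, 0.6) = (0.44, -0.52)
(a₄, b₄) = (0.44, -0.52) − 0.2·(0.2, -1.8) = (0.4, -0.16)
b = -0.16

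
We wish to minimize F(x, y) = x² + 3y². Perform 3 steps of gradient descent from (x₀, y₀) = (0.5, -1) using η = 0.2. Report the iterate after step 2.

∇F = (2x, 6y)
Step 1: at (0.5, -1), ∇F = (1, -6) → (0.5, -1) − 0.2·(1, -6) = (0.3, 0.2)
Step 2: at (0.3, 0.2), ∇F = (0.6, 1.2) → (0.3, 0.2) − 0.2·(0.6, 1.2) = (0.18, -0.04)

(0.18, -0.04)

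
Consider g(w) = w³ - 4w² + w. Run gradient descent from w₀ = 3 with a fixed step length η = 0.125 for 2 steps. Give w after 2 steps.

g′(w) = 3w² - 8w + 1
w₁ = 3 − 0.125·4 = 2.5
w₂ = 2.5 − 0.125·(-0.25) = 2.53125

2.53125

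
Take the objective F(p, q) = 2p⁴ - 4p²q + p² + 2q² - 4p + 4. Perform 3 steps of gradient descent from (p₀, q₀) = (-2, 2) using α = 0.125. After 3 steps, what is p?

∇F = (8p³ - 8pq + 2p - 4, -4p² + 4q)
Step 1: at (-2, 2), ∇F = (-40, -8) → (-2, 2) − 0.125·(-40, -8) = (3, 3)
Step 2: at (3, 3), ∇F = (146, -24) → (3, 3) − 0.125·(146, -24) = (-15.25, 6)
Step 3: at (-15.25, 6), ∇F = (-27675.125, -906.25) → (-15.25, 6) − 0.125·(-27675.125, -906.25) = (3444.140625, 119.28125)
p = 3444.140625

3444.140625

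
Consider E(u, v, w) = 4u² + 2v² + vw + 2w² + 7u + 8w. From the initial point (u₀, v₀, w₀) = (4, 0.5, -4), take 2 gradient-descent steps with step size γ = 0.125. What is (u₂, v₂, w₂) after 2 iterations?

(-0.875, 0.7578125, -2.625)

∇E = (8u + 7, 4v + w, v + 4w + 8)
(u₁, v₁, w₁) = (4, 0.5, -4) − 0.125·(39, -2, -7.5) = (-0.875, 0.75, -3.0625)
(u₂, v₂, w₂) = (-0.875, 0.75, -3.0625) − 0.125·(0, -0.0625, -3.5) = (-0.875, 0.7578125, -2.625)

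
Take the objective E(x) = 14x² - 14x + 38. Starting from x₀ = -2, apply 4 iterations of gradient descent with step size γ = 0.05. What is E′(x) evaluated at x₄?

-1.792

E′(x) = 28x - 14
Step 1: E′(-2) = -70; x₁ = -2 − 0.05·(-70) = 1.5
Step 2: E′(1.5) = 28; x₂ = 1.5 − 0.05·28 = 0.1
Step 3: E′(0.1) = -11.2; x₃ = 0.1 − 0.05·(-11.2) = 0.66
Step 4: E′(0.66) = 4.48; x₄ = 0.66 − 0.05·4.48 = 0.436
E′(x) at (0.436) = -1.792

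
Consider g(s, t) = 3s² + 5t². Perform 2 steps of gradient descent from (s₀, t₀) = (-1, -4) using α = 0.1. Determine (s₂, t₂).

(-0.16, 0)

∇g = (6s, 10t)
Step 1: at (-1, -4), ∇g = (-6, -40) → (-1, -4) − 0.1·(-6, -40) = (-0.4, 0)
Step 2: at (-0.4, 0), ∇g = (-2.4, 0) → (-0.4, 0) − 0.1·(-2.4, 0) = (-0.16, 0)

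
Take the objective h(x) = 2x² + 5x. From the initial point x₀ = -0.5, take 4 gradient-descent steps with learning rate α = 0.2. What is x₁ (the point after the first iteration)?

h′(x) = 4x + 5
x₁ = -0.5 − 0.2·3 = -1.1

-1.1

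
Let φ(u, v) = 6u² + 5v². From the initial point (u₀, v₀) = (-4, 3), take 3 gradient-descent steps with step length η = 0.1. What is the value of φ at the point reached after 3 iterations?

0.006144

∇φ = (12u, 10v)
Step 1: at (-4, 3), ∇φ = (-48, 30) → (-4, 3) − 0.1·(-48, 30) = (0.8, 0)
Step 2: at (0.8, 0), ∇φ = (9.6, 0) → (0.8, 0) − 0.1·(9.6, 0) = (-0.16, 0)
Step 3: at (-0.16, 0), ∇φ = (-1.92, 0) → (-0.16, 0) − 0.1·(-1.92, 0) = (0.032, 0)
φ(0.032, 0) = 0.006144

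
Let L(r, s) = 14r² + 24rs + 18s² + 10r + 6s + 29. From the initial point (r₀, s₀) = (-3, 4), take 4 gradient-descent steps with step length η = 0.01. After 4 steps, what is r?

∇L = (28r + 24s + 10, 24r + 36s + 6)
Step 1: at (-3, 4), ∇L = (22, 78) → (-3, 4) − 0.01·(22, 78) = (-3.22, 3.22)
Step 2: at (-3.22, 3.22), ∇L = (-2.88, 44.64) → (-3.22, 3.22) − 0.01·(-2.88, 44.64) = (-3.1912, 2.7736)
Step 3: at (-3.1912, 2.7736), ∇L = (-12.7872, 29.2608) → (-3.1912, 2.7736) − 0.01·(-12.7872, 29.2608) = (-3.063328, 2.480992)
Step 4: at (-3.063328, 2.480992), ∇L = (-16.229376, 21.79584) → (-3.063328, 2.480992) − 0.01·(-16.229376, 21.79584) = (-2.90103424, 2.2630336)
r = -2.90103424

-2.90103424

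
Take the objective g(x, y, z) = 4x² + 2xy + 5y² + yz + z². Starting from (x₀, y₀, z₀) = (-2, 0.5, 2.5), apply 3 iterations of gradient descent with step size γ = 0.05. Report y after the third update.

∇g = (8x + 2y, 2x + 10y + z, y + 2z)
Step 1: at (-2, 0.5, 2.5), ∇g = (-15, 3.5, 5.5) → (-2, 0.5, 2.5) − 0.05·(-15, 3.5, 5.5) = (-1.25, 0.325, 2.225)
Step 2: at (-1.25, 0.325, 2.225), ∇g = (-9.35, 2.975, 4.775) → (-1.25, 0.325, 2.225) − 0.05·(-9.35, 2.975, 4.775) = (-0.7825, 0.17625, 1.98625)
Step 3: at (-0.7825, 0.17625, 1.98625), ∇g = (-5.9075, 2.18375, 4.14875) → (-0.7825, 0.17625, 1.98625) − 0.05·(-5.9075, 2.18375, 4.14875) = (-0.487125, 0.0670625, 1.7788125)
y = 0.0670625

0.0670625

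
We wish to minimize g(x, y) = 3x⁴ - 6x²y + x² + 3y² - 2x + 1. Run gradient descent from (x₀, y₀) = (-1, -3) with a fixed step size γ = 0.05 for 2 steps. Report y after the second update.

∇g = (12x³ - 12xy + 2x - 2, -6x² + 6y)
(x₁, y₁) = (-1, -3) − 0.05·(-52, -24) = (1.6, -1.8)
(x₂, y₂) = (1.6, -1.8) − 0.05·(84.912, -26.16) = (-2.6456, -0.492)
y = -0.492

-0.492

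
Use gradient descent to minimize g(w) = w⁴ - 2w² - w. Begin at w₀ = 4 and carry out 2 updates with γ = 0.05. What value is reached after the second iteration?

g′(w) = 4w³ - 4w - 1
Step 1: g′(4) = 239; w₁ = 4 − 0.05·239 = -7.95
Step 2: g′(-7.95) = -1979.0395; w₂ = -7.95 − 0.05·(-1979.0395) = 91.001975

91.001975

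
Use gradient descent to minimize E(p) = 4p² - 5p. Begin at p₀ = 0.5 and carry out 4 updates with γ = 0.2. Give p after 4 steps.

0.6088

E′(p) = 8p - 5
Step 1: E′(0.5) = -1; p₁ = 0.5 − 0.2·(-1) = 0.7
Step 2: E′(0.7) = 0.6; p₂ = 0.7 − 0.2·0.6 = 0.58
Step 3: E′(0.58) = -0.36; p₃ = 0.58 − 0.2·(-0.36) = 0.652
Step 4: E′(0.652) = 0.216; p₄ = 0.652 − 0.2·0.216 = 0.6088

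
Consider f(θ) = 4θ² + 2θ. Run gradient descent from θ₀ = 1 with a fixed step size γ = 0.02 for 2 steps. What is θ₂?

f′(θ) = 8θ + 2
Step 1: f′(1) = 10; θ₁ = 1 − 0.02·10 = 0.8
Step 2: f′(0.8) = 8.4; θ₂ = 0.8 − 0.02·8.4 = 0.632

0.632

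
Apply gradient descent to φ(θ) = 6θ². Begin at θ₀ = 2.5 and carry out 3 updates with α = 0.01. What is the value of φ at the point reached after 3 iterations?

φ′(θ) = 12θ
Step 1: φ′(2.5) = 30; θ₁ = 2.5 − 0.01·30 = 2.2
Step 2: φ′(2.2) = 26.4; θ₂ = 2.2 − 0.01·26.4 = 1.936
Step 3: φ′(1.936) = 23.232; θ₃ = 1.936 − 0.01·23.232 = 1.70368
φ(1.70368) = 17.4151532544

17.4151532544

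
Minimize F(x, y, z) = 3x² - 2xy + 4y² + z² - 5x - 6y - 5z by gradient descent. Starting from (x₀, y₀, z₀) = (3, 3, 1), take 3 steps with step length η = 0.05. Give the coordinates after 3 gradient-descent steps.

(2.092, 1.7375, 1.4065)

∇F = (6x - 2y - 5, -2x + 8y - 6, 2z - 5)
(x₁, y₁, z₁) = (3, 3, 1) − 0.05·(7, 12, -3) = (2.65, 2.4, 1.15)
(x₂, y₂, z₂) = (2.65, 2.4, 1.15) − 0.05·(6.1, 7.9, -2.7) = (2.345, 2.005, 1.285)
(x₃, y₃, z₃) = (2.345, 2.005, 1.285) − 0.05·(5.06, 5.35, -2.43) = (2.092, 1.7375, 1.4065)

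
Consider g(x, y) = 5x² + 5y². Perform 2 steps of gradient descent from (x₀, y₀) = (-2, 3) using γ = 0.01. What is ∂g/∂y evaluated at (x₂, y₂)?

∇g = (10x, 10y)
Step 1: at (-2, 3), ∇g = (-20, 30) → (-2, 3) − 0.01·(-20, 30) = (-1.8, 2.7)
Step 2: at (-1.8, 2.7), ∇g = (-18, 27) → (-1.8, 2.7) − 0.01·(-18, 27) = (-1.62, 2.43)
∂g/∂y at (-1.62, 2.43) = 24.3

24.3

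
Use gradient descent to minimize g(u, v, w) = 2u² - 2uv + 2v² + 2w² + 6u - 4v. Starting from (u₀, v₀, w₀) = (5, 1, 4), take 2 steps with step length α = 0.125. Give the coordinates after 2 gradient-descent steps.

(0.8125, 2.125, 1)

∇g = (4u - 2v + 6, -2u + 4v - 4, 4w)
Step 1: at (5, 1, 4), ∇g = (24, -10, 16) → (5, 1, 4) − 0.125·(24, -10, 16) = (2, 2.25, 2)
Step 2: at (2, 2.25, 2), ∇g = (9.5, 1, 8) → (2, 2.25, 2) − 0.125·(9.5, 1, 8) = (0.8125, 2.125, 1)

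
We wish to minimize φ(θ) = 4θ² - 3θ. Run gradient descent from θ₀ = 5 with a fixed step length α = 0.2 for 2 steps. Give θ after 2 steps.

2.04

φ′(θ) = 8θ - 3
Step 1: φ′(5) = 37; θ₁ = 5 − 0.2·37 = -2.4
Step 2: φ′(-2.4) = -22.2; θ₂ = -2.4 − 0.2·(-22.2) = 2.04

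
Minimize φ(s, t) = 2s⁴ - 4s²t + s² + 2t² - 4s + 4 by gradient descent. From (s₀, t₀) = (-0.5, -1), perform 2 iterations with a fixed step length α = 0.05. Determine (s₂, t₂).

(0.2, -0.6)

∇φ = (8s³ - 8st + 2s - 4, -4s² + 4t)
Step 1: at (-0.5, -1), ∇φ = (-10, -5) → (-0.5, -1) − 0.05·(-10, -5) = (0, -0.75)
Step 2: at (0, -0.75), ∇φ = (-4, -3) → (0, -0.75) − 0.05·(-4, -3) = (0.2, -0.6)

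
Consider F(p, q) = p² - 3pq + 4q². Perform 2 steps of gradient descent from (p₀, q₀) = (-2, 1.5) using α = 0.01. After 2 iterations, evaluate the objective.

15.105368155

∇F = (2p - 3q, -3p + 8q)
(p₁, q₁) = (-2, 1.5) − 0.01·(-8.5, 18) = (-1.915, 1.32)
(p₂, q₂) = (-1.915, 1.32) − 0.01·(-7.79, 16.305) = (-1.8371, 1.15695)
F(-1.8371, 1.15695) = 15.105368155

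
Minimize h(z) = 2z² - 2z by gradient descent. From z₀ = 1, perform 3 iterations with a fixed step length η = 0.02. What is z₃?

h′(z) = 4z - 2
Step 1: h′(1) = 2; z₁ = 1 − 0.02·2 = 0.96
Step 2: h′(0.96) = 1.84; z₂ = 0.96 − 0.02·1.84 = 0.9232
Step 3: h′(0.9232) = 1.6928; z₃ = 0.9232 − 0.02·1.6928 = 0.889344

0.889344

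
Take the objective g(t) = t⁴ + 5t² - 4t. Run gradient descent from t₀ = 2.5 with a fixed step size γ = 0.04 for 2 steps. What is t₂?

g′(t) = 4t³ + 10t - 4
t₁ = 2.5 − 0.04·83.5 = -0.84
t₂ = -0.84 − 0.04·(-14.770816) = -0.24916736

-0.24916736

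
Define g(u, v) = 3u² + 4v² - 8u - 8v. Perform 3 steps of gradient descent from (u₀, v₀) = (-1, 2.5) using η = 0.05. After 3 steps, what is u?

0.533

∇g = (6u - 8, 8v - 8)
(u₁, v₁) = (-1, 2.5) − 0.05·(-14, 12) = (-0.3, 1.9)
(u₂, v₂) = (-0.3, 1.9) − 0.05·(-9.8, 7.2) = (0.19, 1.54)
(u₃, v₃) = (0.19, 1.54) − 0.05·(-6.86, 4.32) = (0.533, 1.324)
u = 0.533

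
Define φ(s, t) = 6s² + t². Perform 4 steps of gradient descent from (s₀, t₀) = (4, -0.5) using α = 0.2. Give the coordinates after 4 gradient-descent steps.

∇φ = (12s, 2t)
Step 1: at (4, -0.5), ∇φ = (48, -1) → (4, -0.5) − 0.2·(48, -1) = (-5.6, -0.3)
Step 2: at (-5.6, -0.3), ∇φ = (-67.2, -0.6) → (-5.6, -0.3) − 0.2·(-67.2, -0.6) = (7.84, -0.18)
Step 3: at (7.84, -0.18), ∇φ = (94.08, -0.36) → (7.84, -0.18) − 0.2·(94.08, -0.36) = (-10.976, -0.108)
Step 4: at (-10.976, -0.108), ∇φ = (-131.712, -0.216) → (-10.976, -0.108) − 0.2·(-131.712, -0.216) = (15.3664, -0.0648)

(15.3664, -0.0648)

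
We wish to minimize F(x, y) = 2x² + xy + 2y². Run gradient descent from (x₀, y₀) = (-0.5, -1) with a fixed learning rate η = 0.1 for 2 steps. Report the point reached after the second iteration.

∇F = (4x + y, x + 4y)
Step 1: at (-0.5, -1), ∇F = (-3, -4.5) → (-0.5, -1) − 0.1·(-3, -4.5) = (-0.2, -0.55)
Step 2: at (-0.2, -0.55), ∇F = (-1.35, -2.4) → (-0.2, -0.55) − 0.1·(-1.35, -2.4) = (-0.065, -0.31)

(-0.065, -0.31)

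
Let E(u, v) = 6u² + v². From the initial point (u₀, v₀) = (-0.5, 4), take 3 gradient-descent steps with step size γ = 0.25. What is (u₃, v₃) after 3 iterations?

(4, 0.5)

∇E = (12u, 2v)
Step 1: at (-0.5, 4), ∇E = (-6, 8) → (-0.5, 4) − 0.25·(-6, 8) = (1, 2)
Step 2: at (1, 2), ∇E = (12, 4) → (1, 2) − 0.25·(12, 4) = (-2, 1)
Step 3: at (-2, 1), ∇E = (-24, 2) → (-2, 1) − 0.25·(-24, 2) = (4, 0.5)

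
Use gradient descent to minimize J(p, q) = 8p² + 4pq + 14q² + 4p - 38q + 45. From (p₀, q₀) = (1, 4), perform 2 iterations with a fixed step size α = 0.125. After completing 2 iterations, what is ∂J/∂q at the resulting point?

∇J = (16p + 4q + 4, 4p + 28q - 38)
Step 1: at (1, 4), ∇J = (36, 78) → (1, 4) − 0.125·(36, 78) = (-3.5, -5.75)
Step 2: at (-3.5, -5.75), ∇J = (-75, -213) → (-3.5, -5.75) − 0.125·(-75, -213) = (5.875, 20.875)
∂J/∂q at (5.875, 20.875) = 570

570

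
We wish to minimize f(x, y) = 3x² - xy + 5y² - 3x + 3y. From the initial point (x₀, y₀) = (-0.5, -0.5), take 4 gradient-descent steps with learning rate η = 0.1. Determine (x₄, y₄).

∇f = (6x - y - 3, -x + 10y + 3)
Step 1: at (-0.5, -0.5), ∇f = (-5.5, -1.5) → (-0.5, -0.5) − 0.1·(-5.5, -1.5) = (0.05, -0.35)
Step 2: at (0.05, -0.35), ∇f = (-2.35, -0.55) → (0.05, -0.35) − 0.1·(-2.35, -0.55) = (0.285, -0.295)
Step 3: at (0.285, -0.295), ∇f = (-0.995, -0.235) → (0.285, -0.295) − 0.1·(-0.995, -0.235) = (0.3845, -0.2715)
Step 4: at (0.3845, -0.2715), ∇f = (-0.4215, -0.0995) → (0.3845, -0.2715) − 0.1·(-0.4215, -0.0995) = (0.42665, -0.26155)

(0.42665, -0.26155)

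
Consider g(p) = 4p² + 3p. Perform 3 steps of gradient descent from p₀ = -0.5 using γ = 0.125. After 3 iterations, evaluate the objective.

-0.5625

g′(p) = 8p + 3
p₁ = -0.5 − 0.125·(-1) = -0.375
p₂ = -0.375 − 0.125·0 = -0.375
p₃ = -0.375 − 0.125·0 = -0.375
g(-0.375) = -0.5625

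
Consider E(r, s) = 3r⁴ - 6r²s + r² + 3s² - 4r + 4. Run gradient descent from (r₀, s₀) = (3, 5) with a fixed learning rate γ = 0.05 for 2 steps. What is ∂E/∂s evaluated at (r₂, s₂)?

∇E = (12r³ - 12rs + 2r - 4, -6r² + 6s)
Step 1: at (3, 5), ∇E = (146, -24) → (3, 5) − 0.05·(146, -24) = (-4.3, 6.2)
Step 2: at (-4.3, 6.2), ∇E = (-646.764, -73.74) → (-4.3, 6.2) − 0.05·(-646.764, -73.74) = (28.0382, 9.887)
∂E/∂s at (28.0382, 9.887) = -4657.52195544

-4657.52195544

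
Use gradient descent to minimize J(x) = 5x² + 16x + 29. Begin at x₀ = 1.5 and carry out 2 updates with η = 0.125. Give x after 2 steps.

J′(x) = 10x + 16
x₁ = 1.5 − 0.125·31 = -2.375
x₂ = -2.375 − 0.125·(-7.75) = -1.40625

-1.40625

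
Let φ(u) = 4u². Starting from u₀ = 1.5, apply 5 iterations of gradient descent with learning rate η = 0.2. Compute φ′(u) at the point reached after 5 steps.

φ′(u) = 8u
Step 1: φ′(1.5) = 12; u₁ = 1.5 − 0.2·12 = -0.9
Step 2: φ′(-0.9) = -7.2; u₂ = -0.9 − 0.2·(-7.2) = 0.54
Step 3: φ′(0.54) = 4.32; u₃ = 0.54 − 0.2·4.32 = -0.324
Step 4: φ′(-0.324) = -2.592; u₄ = -0.324 − 0.2·(-2.592) = 0.1944
Step 5: φ′(0.1944) = 1.5552; u₅ = 0.1944 − 0.2·1.5552 = -0.11664
φ′(u) at (-0.11664) = -0.93312

-0.93312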